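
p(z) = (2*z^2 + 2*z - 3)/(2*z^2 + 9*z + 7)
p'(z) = (-4*z - 9)*(2*z^2 + 2*z - 3)/(2*z^2 + 9*z + 7)^2 + (4*z + 2)/(2*z^2 + 9*z + 7) = (14*z^2 + 40*z + 41)/(4*z^4 + 36*z^3 + 109*z^2 + 126*z + 49)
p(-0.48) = -1.11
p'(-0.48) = 2.54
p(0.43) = -0.16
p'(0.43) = 0.48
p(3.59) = 0.46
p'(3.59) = 0.09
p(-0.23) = -0.67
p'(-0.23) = 1.28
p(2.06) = 0.28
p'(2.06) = 0.16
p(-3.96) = 7.51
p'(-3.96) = 13.77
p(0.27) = -0.24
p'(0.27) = 0.58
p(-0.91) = -6.79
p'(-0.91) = 74.51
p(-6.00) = 2.28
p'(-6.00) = 0.49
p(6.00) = 0.61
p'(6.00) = 0.04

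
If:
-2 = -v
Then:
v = 2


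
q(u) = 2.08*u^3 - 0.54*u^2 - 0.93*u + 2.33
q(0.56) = 2.01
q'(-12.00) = 910.59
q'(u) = 6.24*u^2 - 1.08*u - 0.93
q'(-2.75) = 49.23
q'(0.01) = -0.94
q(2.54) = 30.57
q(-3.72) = -108.76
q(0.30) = 2.06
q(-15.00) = -7125.22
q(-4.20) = -157.39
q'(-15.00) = 1419.27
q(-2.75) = -42.45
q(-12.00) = -3658.51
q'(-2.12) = 29.40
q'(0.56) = 0.42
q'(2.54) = 36.58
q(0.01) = 2.32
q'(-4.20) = 113.68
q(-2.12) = -17.94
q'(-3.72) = 89.44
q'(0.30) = -0.69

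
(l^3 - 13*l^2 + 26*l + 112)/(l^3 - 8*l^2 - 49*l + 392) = (l + 2)/(l + 7)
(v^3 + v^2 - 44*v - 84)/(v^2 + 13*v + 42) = (v^2 - 5*v - 14)/(v + 7)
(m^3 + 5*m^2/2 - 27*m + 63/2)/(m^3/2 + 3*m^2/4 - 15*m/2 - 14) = 2*(2*m^3 + 5*m^2 - 54*m + 63)/(2*m^3 + 3*m^2 - 30*m - 56)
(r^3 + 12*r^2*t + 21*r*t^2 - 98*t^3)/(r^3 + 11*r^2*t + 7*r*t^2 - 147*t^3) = (r - 2*t)/(r - 3*t)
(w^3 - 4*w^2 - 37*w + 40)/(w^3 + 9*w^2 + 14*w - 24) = (w^2 - 3*w - 40)/(w^2 + 10*w + 24)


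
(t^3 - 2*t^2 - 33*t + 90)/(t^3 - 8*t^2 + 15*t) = (t + 6)/t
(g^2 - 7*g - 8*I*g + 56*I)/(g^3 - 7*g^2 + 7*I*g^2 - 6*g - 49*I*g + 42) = (g - 8*I)/(g^2 + 7*I*g - 6)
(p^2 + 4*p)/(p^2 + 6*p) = (p + 4)/(p + 6)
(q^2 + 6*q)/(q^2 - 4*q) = (q + 6)/(q - 4)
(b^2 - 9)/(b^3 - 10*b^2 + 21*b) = (b + 3)/(b*(b - 7))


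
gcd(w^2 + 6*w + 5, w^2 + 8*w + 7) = w + 1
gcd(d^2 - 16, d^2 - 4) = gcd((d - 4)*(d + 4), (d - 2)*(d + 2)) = 1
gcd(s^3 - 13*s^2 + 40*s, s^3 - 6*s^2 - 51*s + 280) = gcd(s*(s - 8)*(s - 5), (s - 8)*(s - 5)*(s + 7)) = s^2 - 13*s + 40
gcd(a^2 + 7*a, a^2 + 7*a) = a^2 + 7*a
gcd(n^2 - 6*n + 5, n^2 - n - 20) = n - 5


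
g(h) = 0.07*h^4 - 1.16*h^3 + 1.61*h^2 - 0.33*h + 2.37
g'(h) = 0.28*h^3 - 3.48*h^2 + 3.22*h - 0.33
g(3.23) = -13.37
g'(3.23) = -16.80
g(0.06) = 2.36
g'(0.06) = -0.15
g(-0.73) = 3.94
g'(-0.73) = -4.64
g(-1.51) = 10.90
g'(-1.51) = -14.09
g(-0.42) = 2.88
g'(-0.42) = -2.32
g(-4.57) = 178.75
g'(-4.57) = -114.45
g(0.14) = 2.35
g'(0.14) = 0.05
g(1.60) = 1.67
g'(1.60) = -2.94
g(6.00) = -101.49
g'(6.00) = -45.81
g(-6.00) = 403.59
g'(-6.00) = -205.41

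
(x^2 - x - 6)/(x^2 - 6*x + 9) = (x + 2)/(x - 3)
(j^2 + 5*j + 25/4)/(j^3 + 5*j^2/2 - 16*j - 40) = (j + 5/2)/(j^2 - 16)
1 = 1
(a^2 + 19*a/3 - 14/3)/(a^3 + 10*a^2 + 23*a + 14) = (a - 2/3)/(a^2 + 3*a + 2)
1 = 1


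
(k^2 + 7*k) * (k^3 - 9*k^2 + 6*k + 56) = k^5 - 2*k^4 - 57*k^3 + 98*k^2 + 392*k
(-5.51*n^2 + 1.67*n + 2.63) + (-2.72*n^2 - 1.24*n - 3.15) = -8.23*n^2 + 0.43*n - 0.52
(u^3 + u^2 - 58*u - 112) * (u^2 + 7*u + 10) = u^5 + 8*u^4 - 41*u^3 - 508*u^2 - 1364*u - 1120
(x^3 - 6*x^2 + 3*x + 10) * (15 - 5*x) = -5*x^4 + 45*x^3 - 105*x^2 - 5*x + 150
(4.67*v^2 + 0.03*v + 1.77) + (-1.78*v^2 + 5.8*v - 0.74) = 2.89*v^2 + 5.83*v + 1.03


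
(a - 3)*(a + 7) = a^2 + 4*a - 21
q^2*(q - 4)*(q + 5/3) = q^4 - 7*q^3/3 - 20*q^2/3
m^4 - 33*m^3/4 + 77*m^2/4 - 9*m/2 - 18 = (m - 4)*(m - 3)*(m - 2)*(m + 3/4)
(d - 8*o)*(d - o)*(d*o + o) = d^3*o - 9*d^2*o^2 + d^2*o + 8*d*o^3 - 9*d*o^2 + 8*o^3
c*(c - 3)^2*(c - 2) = c^4 - 8*c^3 + 21*c^2 - 18*c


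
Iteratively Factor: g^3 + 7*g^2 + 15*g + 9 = (g + 3)*(g^2 + 4*g + 3) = (g + 3)^2*(g + 1)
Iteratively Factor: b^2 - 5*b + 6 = (b - 3)*(b - 2)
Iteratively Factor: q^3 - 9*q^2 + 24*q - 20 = (q - 2)*(q^2 - 7*q + 10) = (q - 2)^2*(q - 5)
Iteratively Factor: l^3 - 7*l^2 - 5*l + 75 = (l + 3)*(l^2 - 10*l + 25) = (l - 5)*(l + 3)*(l - 5)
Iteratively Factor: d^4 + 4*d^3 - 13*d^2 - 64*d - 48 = (d + 4)*(d^3 - 13*d - 12) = (d + 3)*(d + 4)*(d^2 - 3*d - 4) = (d + 1)*(d + 3)*(d + 4)*(d - 4)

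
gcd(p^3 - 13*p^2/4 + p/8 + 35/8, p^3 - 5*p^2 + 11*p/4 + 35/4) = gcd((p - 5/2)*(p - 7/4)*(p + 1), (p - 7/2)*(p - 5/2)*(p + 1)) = p^2 - 3*p/2 - 5/2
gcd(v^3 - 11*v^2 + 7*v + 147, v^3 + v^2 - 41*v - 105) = v^2 - 4*v - 21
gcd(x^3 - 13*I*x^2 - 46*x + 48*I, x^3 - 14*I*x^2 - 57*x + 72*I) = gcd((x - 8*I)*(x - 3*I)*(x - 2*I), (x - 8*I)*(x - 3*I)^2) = x^2 - 11*I*x - 24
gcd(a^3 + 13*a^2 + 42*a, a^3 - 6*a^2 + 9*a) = a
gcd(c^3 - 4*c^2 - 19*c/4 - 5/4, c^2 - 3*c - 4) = 1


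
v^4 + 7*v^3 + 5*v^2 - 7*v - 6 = (v - 1)*(v + 1)^2*(v + 6)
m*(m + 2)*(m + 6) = m^3 + 8*m^2 + 12*m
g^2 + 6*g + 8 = (g + 2)*(g + 4)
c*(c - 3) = c^2 - 3*c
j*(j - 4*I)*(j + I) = j^3 - 3*I*j^2 + 4*j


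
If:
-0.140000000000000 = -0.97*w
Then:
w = 0.14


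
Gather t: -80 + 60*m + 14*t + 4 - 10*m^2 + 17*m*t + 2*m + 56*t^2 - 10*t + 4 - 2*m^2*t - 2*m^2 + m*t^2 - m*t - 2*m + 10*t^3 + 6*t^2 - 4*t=-12*m^2 + 60*m + 10*t^3 + t^2*(m + 62) + t*(-2*m^2 + 16*m) - 72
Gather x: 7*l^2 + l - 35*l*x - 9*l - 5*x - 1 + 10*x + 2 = 7*l^2 - 8*l + x*(5 - 35*l) + 1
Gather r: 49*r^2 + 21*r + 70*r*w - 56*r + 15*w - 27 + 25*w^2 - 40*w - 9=49*r^2 + r*(70*w - 35) + 25*w^2 - 25*w - 36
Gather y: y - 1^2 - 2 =y - 3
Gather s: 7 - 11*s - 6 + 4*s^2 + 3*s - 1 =4*s^2 - 8*s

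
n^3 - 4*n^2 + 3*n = n*(n - 3)*(n - 1)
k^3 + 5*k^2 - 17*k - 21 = (k - 3)*(k + 1)*(k + 7)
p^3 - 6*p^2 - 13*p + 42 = (p - 7)*(p - 2)*(p + 3)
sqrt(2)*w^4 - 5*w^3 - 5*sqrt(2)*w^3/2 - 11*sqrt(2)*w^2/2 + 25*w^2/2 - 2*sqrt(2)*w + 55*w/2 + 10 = (w - 4)*(w + 1/2)*(w - 5*sqrt(2)/2)*(sqrt(2)*w + sqrt(2))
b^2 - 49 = (b - 7)*(b + 7)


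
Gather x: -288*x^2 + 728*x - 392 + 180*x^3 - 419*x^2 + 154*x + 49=180*x^3 - 707*x^2 + 882*x - 343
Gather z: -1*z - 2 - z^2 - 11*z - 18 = -z^2 - 12*z - 20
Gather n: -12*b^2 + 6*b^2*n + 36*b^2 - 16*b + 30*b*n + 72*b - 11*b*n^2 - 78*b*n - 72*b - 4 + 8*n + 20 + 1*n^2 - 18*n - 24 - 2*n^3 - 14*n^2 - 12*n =24*b^2 - 16*b - 2*n^3 + n^2*(-11*b - 13) + n*(6*b^2 - 48*b - 22) - 8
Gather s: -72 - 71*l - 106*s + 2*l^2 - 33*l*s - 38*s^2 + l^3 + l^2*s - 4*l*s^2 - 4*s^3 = l^3 + 2*l^2 - 71*l - 4*s^3 + s^2*(-4*l - 38) + s*(l^2 - 33*l - 106) - 72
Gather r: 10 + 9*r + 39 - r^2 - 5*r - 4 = -r^2 + 4*r + 45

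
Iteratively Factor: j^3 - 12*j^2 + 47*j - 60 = (j - 3)*(j^2 - 9*j + 20) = (j - 4)*(j - 3)*(j - 5)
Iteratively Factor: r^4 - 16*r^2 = (r)*(r^3 - 16*r) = r*(r + 4)*(r^2 - 4*r) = r*(r - 4)*(r + 4)*(r)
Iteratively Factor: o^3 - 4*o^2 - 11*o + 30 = (o - 5)*(o^2 + o - 6) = (o - 5)*(o + 3)*(o - 2)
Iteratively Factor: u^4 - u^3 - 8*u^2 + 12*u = (u - 2)*(u^3 + u^2 - 6*u) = (u - 2)*(u + 3)*(u^2 - 2*u) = u*(u - 2)*(u + 3)*(u - 2)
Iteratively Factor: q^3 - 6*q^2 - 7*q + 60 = (q - 4)*(q^2 - 2*q - 15) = (q - 5)*(q - 4)*(q + 3)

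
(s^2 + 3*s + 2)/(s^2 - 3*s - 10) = (s + 1)/(s - 5)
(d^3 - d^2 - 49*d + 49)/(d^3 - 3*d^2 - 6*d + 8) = (d^2 - 49)/(d^2 - 2*d - 8)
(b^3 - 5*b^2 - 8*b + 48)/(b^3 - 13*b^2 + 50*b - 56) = (b^2 - b - 12)/(b^2 - 9*b + 14)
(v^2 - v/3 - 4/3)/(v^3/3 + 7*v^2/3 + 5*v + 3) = (3*v - 4)/(v^2 + 6*v + 9)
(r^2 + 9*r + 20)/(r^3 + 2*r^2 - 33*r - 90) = (r + 4)/(r^2 - 3*r - 18)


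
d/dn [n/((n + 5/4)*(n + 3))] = 4*(15 - 4*n^2)/(16*n^4 + 136*n^3 + 409*n^2 + 510*n + 225)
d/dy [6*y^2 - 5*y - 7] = 12*y - 5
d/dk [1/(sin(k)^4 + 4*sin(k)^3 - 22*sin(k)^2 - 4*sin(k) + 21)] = 4*(-sin(k)^3 - 3*sin(k)^2 + 11*sin(k) + 1)/((sin(k) - 3)^2*(sin(k) + 7)^2*cos(k)^3)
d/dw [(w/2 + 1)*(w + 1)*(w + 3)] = 3*w^2/2 + 6*w + 11/2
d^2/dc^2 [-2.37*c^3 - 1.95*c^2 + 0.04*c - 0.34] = -14.22*c - 3.9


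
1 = 1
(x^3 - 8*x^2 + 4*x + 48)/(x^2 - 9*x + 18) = (x^2 - 2*x - 8)/(x - 3)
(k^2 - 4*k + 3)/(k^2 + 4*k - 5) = (k - 3)/(k + 5)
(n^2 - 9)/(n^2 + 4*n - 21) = (n + 3)/(n + 7)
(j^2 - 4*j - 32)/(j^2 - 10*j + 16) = (j + 4)/(j - 2)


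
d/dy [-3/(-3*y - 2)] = -9/(3*y + 2)^2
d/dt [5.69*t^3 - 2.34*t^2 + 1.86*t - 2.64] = 17.07*t^2 - 4.68*t + 1.86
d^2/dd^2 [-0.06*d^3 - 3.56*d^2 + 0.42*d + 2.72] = -0.36*d - 7.12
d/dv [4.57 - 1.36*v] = -1.36000000000000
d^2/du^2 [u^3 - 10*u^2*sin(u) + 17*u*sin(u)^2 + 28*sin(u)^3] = 10*u^2*sin(u) - 40*u*cos(u) + 34*u*cos(2*u) + 6*u - 41*sin(u) + 34*sin(2*u) + 63*sin(3*u)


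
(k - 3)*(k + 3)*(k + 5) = k^3 + 5*k^2 - 9*k - 45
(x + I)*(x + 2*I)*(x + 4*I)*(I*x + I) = I*x^4 - 7*x^3 + I*x^3 - 7*x^2 - 14*I*x^2 + 8*x - 14*I*x + 8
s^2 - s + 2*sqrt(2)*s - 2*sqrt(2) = (s - 1)*(s + 2*sqrt(2))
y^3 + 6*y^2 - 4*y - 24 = (y - 2)*(y + 2)*(y + 6)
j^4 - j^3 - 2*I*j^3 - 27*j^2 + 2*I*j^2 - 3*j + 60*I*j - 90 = (j - 6)*(j + 5)*(j - 3*I)*(j + I)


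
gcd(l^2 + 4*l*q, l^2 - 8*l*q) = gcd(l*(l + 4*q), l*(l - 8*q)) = l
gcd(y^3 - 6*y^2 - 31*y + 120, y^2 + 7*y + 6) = 1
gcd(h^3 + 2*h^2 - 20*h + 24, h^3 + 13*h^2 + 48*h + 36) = h + 6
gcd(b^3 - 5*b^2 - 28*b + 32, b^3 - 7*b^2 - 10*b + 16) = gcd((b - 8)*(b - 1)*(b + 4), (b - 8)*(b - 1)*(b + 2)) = b^2 - 9*b + 8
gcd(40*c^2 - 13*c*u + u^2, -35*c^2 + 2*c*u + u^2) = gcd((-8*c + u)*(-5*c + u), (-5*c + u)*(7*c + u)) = -5*c + u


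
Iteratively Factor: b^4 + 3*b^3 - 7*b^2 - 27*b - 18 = (b + 2)*(b^3 + b^2 - 9*b - 9) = (b + 1)*(b + 2)*(b^2 - 9) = (b - 3)*(b + 1)*(b + 2)*(b + 3)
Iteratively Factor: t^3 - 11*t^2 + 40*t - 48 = (t - 3)*(t^2 - 8*t + 16) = (t - 4)*(t - 3)*(t - 4)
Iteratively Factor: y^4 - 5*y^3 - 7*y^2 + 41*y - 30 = (y - 1)*(y^3 - 4*y^2 - 11*y + 30) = (y - 2)*(y - 1)*(y^2 - 2*y - 15) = (y - 5)*(y - 2)*(y - 1)*(y + 3)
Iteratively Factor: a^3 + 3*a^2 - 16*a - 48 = (a - 4)*(a^2 + 7*a + 12) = (a - 4)*(a + 3)*(a + 4)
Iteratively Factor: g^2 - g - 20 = (g + 4)*(g - 5)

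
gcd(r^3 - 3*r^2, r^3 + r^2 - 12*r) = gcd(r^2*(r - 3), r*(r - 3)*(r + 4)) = r^2 - 3*r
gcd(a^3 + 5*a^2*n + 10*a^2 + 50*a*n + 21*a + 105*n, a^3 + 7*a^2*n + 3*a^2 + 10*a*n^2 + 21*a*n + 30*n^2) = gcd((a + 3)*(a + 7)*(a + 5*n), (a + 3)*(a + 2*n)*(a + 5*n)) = a^2 + 5*a*n + 3*a + 15*n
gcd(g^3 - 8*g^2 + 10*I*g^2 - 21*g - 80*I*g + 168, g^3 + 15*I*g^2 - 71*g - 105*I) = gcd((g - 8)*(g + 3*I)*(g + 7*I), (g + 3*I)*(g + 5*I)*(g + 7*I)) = g^2 + 10*I*g - 21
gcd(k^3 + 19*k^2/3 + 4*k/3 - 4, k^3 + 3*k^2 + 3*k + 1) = k + 1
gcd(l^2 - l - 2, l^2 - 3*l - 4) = l + 1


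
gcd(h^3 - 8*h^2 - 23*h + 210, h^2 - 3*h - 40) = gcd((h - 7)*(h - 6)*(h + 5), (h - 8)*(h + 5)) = h + 5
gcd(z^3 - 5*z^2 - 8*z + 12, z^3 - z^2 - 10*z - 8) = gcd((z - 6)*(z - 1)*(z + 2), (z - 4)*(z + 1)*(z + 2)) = z + 2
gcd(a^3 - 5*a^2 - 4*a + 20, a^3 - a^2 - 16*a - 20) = a^2 - 3*a - 10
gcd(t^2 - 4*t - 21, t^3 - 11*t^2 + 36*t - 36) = 1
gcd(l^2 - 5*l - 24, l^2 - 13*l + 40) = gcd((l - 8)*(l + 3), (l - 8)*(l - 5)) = l - 8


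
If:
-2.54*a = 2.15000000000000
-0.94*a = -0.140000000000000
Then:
No Solution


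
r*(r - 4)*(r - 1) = r^3 - 5*r^2 + 4*r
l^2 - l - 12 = (l - 4)*(l + 3)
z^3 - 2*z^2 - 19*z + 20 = (z - 5)*(z - 1)*(z + 4)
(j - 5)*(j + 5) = j^2 - 25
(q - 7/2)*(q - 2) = q^2 - 11*q/2 + 7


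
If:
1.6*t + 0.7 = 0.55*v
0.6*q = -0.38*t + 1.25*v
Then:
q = 1.865625*v + 0.277083333333333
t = 0.34375*v - 0.4375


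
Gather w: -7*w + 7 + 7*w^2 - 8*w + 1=7*w^2 - 15*w + 8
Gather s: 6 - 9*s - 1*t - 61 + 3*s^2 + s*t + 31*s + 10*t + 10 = 3*s^2 + s*(t + 22) + 9*t - 45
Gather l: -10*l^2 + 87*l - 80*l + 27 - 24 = -10*l^2 + 7*l + 3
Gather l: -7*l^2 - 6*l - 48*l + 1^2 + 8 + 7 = -7*l^2 - 54*l + 16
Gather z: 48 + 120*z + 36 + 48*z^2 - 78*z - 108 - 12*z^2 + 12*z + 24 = 36*z^2 + 54*z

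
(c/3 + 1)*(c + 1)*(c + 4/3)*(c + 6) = c^4/3 + 34*c^3/9 + 121*c^2/9 + 18*c + 8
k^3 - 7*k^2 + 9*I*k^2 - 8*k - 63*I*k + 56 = (k - 7)*(k + I)*(k + 8*I)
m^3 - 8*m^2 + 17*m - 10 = (m - 5)*(m - 2)*(m - 1)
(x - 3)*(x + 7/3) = x^2 - 2*x/3 - 7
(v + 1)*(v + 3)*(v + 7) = v^3 + 11*v^2 + 31*v + 21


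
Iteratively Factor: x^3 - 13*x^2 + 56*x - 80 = (x - 4)*(x^2 - 9*x + 20) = (x - 5)*(x - 4)*(x - 4)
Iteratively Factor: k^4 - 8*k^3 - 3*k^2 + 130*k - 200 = (k - 5)*(k^3 - 3*k^2 - 18*k + 40) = (k - 5)^2*(k^2 + 2*k - 8) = (k - 5)^2*(k + 4)*(k - 2)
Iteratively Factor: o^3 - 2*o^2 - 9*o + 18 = (o + 3)*(o^2 - 5*o + 6) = (o - 2)*(o + 3)*(o - 3)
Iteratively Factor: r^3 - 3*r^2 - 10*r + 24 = (r - 2)*(r^2 - r - 12) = (r - 2)*(r + 3)*(r - 4)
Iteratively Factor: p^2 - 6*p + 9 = (p - 3)*(p - 3)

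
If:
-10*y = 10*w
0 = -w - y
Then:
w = -y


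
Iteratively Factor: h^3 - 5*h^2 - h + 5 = (h - 5)*(h^2 - 1) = (h - 5)*(h - 1)*(h + 1)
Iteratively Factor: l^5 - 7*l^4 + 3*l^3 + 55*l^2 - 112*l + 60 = (l - 2)*(l^4 - 5*l^3 - 7*l^2 + 41*l - 30) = (l - 2)*(l - 1)*(l^3 - 4*l^2 - 11*l + 30) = (l - 5)*(l - 2)*(l - 1)*(l^2 + l - 6) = (l - 5)*(l - 2)*(l - 1)*(l + 3)*(l - 2)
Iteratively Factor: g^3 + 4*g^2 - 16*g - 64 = (g + 4)*(g^2 - 16) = (g - 4)*(g + 4)*(g + 4)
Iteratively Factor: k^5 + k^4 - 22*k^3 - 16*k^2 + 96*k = (k - 4)*(k^4 + 5*k^3 - 2*k^2 - 24*k) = k*(k - 4)*(k^3 + 5*k^2 - 2*k - 24) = k*(k - 4)*(k + 3)*(k^2 + 2*k - 8) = k*(k - 4)*(k - 2)*(k + 3)*(k + 4)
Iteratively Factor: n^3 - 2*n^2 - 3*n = (n)*(n^2 - 2*n - 3) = n*(n + 1)*(n - 3)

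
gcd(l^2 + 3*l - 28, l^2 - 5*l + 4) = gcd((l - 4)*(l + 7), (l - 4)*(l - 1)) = l - 4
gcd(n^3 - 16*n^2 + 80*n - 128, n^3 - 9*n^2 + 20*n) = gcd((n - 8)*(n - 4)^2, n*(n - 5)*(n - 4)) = n - 4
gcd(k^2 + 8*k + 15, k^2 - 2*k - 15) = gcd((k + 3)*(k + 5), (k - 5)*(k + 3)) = k + 3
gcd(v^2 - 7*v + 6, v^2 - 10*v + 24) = v - 6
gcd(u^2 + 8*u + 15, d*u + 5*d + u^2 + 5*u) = u + 5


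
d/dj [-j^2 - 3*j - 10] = -2*j - 3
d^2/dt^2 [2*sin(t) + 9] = -2*sin(t)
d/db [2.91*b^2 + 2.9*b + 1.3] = 5.82*b + 2.9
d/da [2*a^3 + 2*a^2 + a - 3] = 6*a^2 + 4*a + 1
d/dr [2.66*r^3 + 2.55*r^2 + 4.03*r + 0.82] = 7.98*r^2 + 5.1*r + 4.03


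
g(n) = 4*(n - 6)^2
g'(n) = 8*n - 48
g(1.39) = 85.01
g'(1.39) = -36.88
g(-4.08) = 406.43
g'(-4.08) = -80.64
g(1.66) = 75.34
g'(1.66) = -34.72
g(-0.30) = 158.76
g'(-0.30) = -50.40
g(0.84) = 106.50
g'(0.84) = -41.28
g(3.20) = 31.36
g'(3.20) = -22.40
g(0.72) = 111.51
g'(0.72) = -42.24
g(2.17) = 58.68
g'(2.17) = -30.64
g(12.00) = 144.00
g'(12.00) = 48.00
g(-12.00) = 1296.00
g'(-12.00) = -144.00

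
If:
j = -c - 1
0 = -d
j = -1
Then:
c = 0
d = 0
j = -1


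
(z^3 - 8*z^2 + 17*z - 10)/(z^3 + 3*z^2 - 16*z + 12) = (z - 5)/(z + 6)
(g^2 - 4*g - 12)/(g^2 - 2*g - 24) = (g + 2)/(g + 4)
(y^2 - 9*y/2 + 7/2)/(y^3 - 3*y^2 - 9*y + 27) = (2*y^2 - 9*y + 7)/(2*(y^3 - 3*y^2 - 9*y + 27))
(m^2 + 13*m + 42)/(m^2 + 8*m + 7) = (m + 6)/(m + 1)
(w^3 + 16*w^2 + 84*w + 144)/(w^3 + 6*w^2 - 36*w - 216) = (w + 4)/(w - 6)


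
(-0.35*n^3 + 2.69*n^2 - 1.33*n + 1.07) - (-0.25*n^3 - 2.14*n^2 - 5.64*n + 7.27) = -0.1*n^3 + 4.83*n^2 + 4.31*n - 6.2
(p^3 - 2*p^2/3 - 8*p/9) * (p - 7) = p^4 - 23*p^3/3 + 34*p^2/9 + 56*p/9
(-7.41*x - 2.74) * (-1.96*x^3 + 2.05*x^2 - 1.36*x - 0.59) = 14.5236*x^4 - 9.8201*x^3 + 4.4606*x^2 + 8.0983*x + 1.6166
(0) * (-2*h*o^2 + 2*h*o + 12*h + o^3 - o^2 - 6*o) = 0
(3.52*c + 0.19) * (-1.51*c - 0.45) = -5.3152*c^2 - 1.8709*c - 0.0855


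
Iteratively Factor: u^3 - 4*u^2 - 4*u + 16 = (u + 2)*(u^2 - 6*u + 8) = (u - 4)*(u + 2)*(u - 2)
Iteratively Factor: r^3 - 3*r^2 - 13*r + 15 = (r + 3)*(r^2 - 6*r + 5) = (r - 1)*(r + 3)*(r - 5)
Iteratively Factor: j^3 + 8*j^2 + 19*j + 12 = (j + 1)*(j^2 + 7*j + 12) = (j + 1)*(j + 3)*(j + 4)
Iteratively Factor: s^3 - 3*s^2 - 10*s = (s - 5)*(s^2 + 2*s) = s*(s - 5)*(s + 2)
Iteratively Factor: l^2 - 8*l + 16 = (l - 4)*(l - 4)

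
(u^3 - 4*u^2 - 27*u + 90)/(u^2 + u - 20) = (u^2 - 9*u + 18)/(u - 4)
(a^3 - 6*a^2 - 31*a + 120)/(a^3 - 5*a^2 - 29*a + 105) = (a - 8)/(a - 7)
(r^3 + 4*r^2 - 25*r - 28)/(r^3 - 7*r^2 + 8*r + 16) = (r + 7)/(r - 4)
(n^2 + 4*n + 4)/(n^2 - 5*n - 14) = (n + 2)/(n - 7)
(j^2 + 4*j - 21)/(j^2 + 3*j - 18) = (j + 7)/(j + 6)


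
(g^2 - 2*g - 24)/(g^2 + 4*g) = (g - 6)/g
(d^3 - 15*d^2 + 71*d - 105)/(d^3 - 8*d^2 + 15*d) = (d - 7)/d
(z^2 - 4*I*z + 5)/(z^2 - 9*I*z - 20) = (z + I)/(z - 4*I)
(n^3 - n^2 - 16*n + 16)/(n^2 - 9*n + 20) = (n^2 + 3*n - 4)/(n - 5)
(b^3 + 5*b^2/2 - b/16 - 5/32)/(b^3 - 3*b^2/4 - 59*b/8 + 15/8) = (b + 1/4)/(b - 3)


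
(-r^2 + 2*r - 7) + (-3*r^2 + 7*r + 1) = -4*r^2 + 9*r - 6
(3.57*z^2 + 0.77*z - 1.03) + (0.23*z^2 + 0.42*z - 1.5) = 3.8*z^2 + 1.19*z - 2.53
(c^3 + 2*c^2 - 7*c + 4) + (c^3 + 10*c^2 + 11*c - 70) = 2*c^3 + 12*c^2 + 4*c - 66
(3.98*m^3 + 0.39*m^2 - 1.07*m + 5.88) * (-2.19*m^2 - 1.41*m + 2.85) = -8.7162*m^5 - 6.4659*m^4 + 13.1364*m^3 - 10.257*m^2 - 11.3403*m + 16.758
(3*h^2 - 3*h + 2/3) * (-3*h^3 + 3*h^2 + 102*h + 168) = -9*h^5 + 18*h^4 + 295*h^3 + 200*h^2 - 436*h + 112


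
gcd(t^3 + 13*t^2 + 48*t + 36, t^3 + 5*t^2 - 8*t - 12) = t^2 + 7*t + 6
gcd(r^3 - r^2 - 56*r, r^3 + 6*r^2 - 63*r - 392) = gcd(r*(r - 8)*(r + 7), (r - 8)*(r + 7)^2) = r^2 - r - 56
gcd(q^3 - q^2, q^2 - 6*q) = q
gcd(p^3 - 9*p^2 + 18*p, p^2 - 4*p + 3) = p - 3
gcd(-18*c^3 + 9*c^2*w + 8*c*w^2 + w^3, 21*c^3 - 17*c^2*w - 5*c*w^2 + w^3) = -3*c^2 + 2*c*w + w^2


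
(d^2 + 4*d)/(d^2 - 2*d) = (d + 4)/(d - 2)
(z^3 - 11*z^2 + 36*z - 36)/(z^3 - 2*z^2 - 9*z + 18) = (z - 6)/(z + 3)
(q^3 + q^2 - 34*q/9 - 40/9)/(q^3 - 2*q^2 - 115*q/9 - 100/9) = (q - 2)/(q - 5)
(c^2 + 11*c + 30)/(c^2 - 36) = (c + 5)/(c - 6)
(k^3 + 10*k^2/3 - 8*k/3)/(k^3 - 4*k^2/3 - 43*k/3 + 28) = k*(3*k - 2)/(3*k^2 - 16*k + 21)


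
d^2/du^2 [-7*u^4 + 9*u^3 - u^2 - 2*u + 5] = -84*u^2 + 54*u - 2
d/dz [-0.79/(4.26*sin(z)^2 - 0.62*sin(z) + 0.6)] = (6.7308*sin(z) - 0.4898)*cos(z)/(4.26*sin(z)^2 - 0.62*sin(z) + 0.6)^2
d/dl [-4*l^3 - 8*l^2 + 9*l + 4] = -12*l^2 - 16*l + 9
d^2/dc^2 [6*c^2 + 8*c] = 12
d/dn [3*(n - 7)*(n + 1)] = 6*n - 18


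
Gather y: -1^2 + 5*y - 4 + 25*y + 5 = 30*y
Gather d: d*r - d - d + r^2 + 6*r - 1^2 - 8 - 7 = d*(r - 2) + r^2 + 6*r - 16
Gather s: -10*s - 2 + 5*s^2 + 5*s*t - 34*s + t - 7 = 5*s^2 + s*(5*t - 44) + t - 9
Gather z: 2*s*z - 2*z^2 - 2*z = -2*z^2 + z*(2*s - 2)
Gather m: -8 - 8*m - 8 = -8*m - 16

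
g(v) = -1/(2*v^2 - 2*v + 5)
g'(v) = -(2 - 4*v)/(2*v^2 - 2*v + 5)^2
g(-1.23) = -0.10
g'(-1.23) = -0.06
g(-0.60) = -0.14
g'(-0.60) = -0.09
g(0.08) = -0.21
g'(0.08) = -0.07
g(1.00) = -0.20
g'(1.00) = 0.08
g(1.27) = -0.18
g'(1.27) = 0.10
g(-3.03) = -0.03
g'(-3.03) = -0.02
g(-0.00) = -0.20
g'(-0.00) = -0.08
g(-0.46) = -0.16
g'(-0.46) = -0.10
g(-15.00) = 0.00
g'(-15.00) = 0.00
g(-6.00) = -0.01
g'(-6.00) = 0.00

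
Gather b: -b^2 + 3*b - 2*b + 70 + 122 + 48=-b^2 + b + 240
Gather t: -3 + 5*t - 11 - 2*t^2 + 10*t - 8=-2*t^2 + 15*t - 22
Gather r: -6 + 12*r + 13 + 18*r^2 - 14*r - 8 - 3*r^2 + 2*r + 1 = 15*r^2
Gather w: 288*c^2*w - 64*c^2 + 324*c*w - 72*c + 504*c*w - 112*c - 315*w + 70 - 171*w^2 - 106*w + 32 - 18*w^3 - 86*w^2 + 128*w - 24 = -64*c^2 - 184*c - 18*w^3 - 257*w^2 + w*(288*c^2 + 828*c - 293) + 78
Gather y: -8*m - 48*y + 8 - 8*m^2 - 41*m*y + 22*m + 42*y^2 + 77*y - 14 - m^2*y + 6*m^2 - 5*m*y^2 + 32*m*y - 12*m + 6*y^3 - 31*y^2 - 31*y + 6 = -2*m^2 + 2*m + 6*y^3 + y^2*(11 - 5*m) + y*(-m^2 - 9*m - 2)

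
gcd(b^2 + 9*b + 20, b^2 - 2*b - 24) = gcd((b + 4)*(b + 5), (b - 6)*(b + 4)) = b + 4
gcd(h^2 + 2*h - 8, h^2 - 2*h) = h - 2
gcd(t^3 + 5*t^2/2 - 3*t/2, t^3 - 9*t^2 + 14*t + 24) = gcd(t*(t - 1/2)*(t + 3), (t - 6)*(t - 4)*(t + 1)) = 1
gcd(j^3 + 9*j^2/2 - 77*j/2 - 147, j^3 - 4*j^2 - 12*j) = j - 6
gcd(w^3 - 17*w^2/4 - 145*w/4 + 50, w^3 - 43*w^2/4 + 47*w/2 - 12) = w - 8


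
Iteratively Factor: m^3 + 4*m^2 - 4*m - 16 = (m + 4)*(m^2 - 4) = (m - 2)*(m + 4)*(m + 2)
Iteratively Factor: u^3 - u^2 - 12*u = (u)*(u^2 - u - 12) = u*(u - 4)*(u + 3)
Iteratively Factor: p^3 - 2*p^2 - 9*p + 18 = (p - 2)*(p^2 - 9) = (p - 3)*(p - 2)*(p + 3)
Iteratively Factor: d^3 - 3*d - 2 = (d + 1)*(d^2 - d - 2) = (d + 1)^2*(d - 2)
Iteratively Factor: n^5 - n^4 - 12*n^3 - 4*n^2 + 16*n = (n - 1)*(n^4 - 12*n^2 - 16*n) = (n - 1)*(n + 2)*(n^3 - 2*n^2 - 8*n) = (n - 1)*(n + 2)^2*(n^2 - 4*n) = n*(n - 1)*(n + 2)^2*(n - 4)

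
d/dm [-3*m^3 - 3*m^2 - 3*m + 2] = -9*m^2 - 6*m - 3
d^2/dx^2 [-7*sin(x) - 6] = 7*sin(x)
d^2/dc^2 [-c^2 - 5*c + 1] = -2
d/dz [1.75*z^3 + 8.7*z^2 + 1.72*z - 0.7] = 5.25*z^2 + 17.4*z + 1.72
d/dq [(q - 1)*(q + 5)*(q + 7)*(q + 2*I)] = 4*q^3 + q^2*(33 + 6*I) + q*(46 + 44*I) - 35 + 46*I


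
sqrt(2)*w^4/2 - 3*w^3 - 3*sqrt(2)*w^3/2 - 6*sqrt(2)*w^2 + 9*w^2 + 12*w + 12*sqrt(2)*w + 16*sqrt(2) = (w - 4)*(w + 1)*(w - 4*sqrt(2))*(sqrt(2)*w/2 + 1)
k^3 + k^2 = k^2*(k + 1)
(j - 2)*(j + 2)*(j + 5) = j^3 + 5*j^2 - 4*j - 20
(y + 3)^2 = y^2 + 6*y + 9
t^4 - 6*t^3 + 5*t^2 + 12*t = t*(t - 4)*(t - 3)*(t + 1)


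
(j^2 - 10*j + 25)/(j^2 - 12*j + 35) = (j - 5)/(j - 7)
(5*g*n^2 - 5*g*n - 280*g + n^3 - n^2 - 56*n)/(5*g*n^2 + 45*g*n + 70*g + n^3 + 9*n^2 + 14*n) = (n - 8)/(n + 2)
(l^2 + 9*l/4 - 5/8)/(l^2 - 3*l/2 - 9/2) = (-8*l^2 - 18*l + 5)/(4*(-2*l^2 + 3*l + 9))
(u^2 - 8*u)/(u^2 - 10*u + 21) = u*(u - 8)/(u^2 - 10*u + 21)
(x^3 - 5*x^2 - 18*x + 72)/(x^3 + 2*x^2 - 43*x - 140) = (x^2 - 9*x + 18)/(x^2 - 2*x - 35)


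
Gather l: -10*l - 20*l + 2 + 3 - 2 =3 - 30*l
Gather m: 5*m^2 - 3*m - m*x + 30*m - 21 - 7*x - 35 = 5*m^2 + m*(27 - x) - 7*x - 56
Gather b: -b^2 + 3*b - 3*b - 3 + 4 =1 - b^2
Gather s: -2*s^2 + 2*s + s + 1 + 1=-2*s^2 + 3*s + 2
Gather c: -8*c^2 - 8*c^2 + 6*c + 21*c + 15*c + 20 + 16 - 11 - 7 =-16*c^2 + 42*c + 18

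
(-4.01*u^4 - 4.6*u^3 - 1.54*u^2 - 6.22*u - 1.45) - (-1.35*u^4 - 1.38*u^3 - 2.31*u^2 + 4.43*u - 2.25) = -2.66*u^4 - 3.22*u^3 + 0.77*u^2 - 10.65*u + 0.8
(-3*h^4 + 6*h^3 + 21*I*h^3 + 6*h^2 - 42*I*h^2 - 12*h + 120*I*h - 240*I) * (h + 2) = -3*h^5 + 21*I*h^4 + 18*h^3 + 36*I*h^2 - 24*h - 480*I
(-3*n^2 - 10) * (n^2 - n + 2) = -3*n^4 + 3*n^3 - 16*n^2 + 10*n - 20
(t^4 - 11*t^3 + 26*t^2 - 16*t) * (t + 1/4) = t^5 - 43*t^4/4 + 93*t^3/4 - 19*t^2/2 - 4*t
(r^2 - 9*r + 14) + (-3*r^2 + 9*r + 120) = 134 - 2*r^2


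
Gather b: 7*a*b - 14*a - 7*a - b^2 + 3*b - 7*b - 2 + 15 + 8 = -21*a - b^2 + b*(7*a - 4) + 21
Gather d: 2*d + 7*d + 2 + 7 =9*d + 9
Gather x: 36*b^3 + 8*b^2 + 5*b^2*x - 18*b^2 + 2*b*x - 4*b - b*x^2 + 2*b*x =36*b^3 - 10*b^2 - b*x^2 - 4*b + x*(5*b^2 + 4*b)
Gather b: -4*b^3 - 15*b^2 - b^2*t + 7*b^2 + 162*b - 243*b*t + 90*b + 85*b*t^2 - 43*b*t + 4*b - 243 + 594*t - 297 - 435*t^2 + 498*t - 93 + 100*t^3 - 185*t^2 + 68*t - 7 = -4*b^3 + b^2*(-t - 8) + b*(85*t^2 - 286*t + 256) + 100*t^3 - 620*t^2 + 1160*t - 640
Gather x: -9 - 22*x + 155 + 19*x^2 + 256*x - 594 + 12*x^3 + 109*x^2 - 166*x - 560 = 12*x^3 + 128*x^2 + 68*x - 1008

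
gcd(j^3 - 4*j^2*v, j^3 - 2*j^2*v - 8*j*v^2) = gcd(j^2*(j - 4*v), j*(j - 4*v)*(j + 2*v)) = -j^2 + 4*j*v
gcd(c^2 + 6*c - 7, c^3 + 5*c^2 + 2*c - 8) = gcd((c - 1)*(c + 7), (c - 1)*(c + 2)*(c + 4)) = c - 1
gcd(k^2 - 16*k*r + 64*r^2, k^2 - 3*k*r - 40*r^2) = -k + 8*r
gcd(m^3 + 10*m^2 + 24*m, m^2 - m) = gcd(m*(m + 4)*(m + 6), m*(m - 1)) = m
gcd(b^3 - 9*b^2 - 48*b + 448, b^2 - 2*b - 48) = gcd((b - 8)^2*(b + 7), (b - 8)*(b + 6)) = b - 8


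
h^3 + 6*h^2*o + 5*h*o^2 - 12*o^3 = (h - o)*(h + 3*o)*(h + 4*o)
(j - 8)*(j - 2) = j^2 - 10*j + 16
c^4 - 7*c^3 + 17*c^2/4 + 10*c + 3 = (c - 6)*(c - 2)*(c + 1/2)^2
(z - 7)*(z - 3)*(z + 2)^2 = z^4 - 6*z^3 - 15*z^2 + 44*z + 84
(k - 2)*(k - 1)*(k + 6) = k^3 + 3*k^2 - 16*k + 12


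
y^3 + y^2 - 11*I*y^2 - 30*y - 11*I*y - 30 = (y + 1)*(y - 6*I)*(y - 5*I)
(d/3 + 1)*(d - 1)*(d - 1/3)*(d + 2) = d^4/3 + 11*d^3/9 - d^2/9 - 19*d/9 + 2/3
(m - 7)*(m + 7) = m^2 - 49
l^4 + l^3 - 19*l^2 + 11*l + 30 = (l - 3)*(l - 2)*(l + 1)*(l + 5)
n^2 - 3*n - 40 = (n - 8)*(n + 5)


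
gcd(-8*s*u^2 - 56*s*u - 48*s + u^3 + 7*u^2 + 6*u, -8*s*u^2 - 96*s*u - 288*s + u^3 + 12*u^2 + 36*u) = 8*s*u + 48*s - u^2 - 6*u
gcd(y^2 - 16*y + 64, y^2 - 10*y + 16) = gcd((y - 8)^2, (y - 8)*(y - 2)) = y - 8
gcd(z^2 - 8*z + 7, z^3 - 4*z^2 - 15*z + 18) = z - 1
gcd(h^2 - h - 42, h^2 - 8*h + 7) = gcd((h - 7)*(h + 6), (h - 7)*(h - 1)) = h - 7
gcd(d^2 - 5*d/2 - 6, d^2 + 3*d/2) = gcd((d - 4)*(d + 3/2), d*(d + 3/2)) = d + 3/2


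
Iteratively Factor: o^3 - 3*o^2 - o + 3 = (o - 1)*(o^2 - 2*o - 3) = (o - 3)*(o - 1)*(o + 1)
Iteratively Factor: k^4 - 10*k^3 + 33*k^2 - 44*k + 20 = (k - 2)*(k^3 - 8*k^2 + 17*k - 10) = (k - 2)^2*(k^2 - 6*k + 5) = (k - 2)^2*(k - 1)*(k - 5)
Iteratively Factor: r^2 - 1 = (r - 1)*(r + 1)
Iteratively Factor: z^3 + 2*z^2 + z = (z)*(z^2 + 2*z + 1) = z*(z + 1)*(z + 1)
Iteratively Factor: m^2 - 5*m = (m - 5)*(m)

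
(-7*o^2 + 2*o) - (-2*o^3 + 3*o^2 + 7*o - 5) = 2*o^3 - 10*o^2 - 5*o + 5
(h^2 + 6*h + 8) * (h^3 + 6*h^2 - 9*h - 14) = h^5 + 12*h^4 + 35*h^3 - 20*h^2 - 156*h - 112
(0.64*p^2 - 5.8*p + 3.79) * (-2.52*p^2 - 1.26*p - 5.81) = -1.6128*p^4 + 13.8096*p^3 - 5.9612*p^2 + 28.9226*p - 22.0199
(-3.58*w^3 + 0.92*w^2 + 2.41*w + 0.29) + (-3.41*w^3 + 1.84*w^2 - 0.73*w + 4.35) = -6.99*w^3 + 2.76*w^2 + 1.68*w + 4.64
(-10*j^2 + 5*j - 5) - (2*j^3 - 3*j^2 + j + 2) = -2*j^3 - 7*j^2 + 4*j - 7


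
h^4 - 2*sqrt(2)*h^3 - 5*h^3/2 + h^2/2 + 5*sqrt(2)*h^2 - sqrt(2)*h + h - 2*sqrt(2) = (h - 2)*(h - 1)*(h + 1/2)*(h - 2*sqrt(2))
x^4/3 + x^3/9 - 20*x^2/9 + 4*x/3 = x*(x/3 + 1)*(x - 2)*(x - 2/3)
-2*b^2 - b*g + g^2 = (-2*b + g)*(b + g)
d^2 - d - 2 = (d - 2)*(d + 1)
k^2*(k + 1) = k^3 + k^2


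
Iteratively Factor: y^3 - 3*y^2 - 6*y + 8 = (y + 2)*(y^2 - 5*y + 4) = (y - 4)*(y + 2)*(y - 1)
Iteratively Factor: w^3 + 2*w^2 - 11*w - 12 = (w + 4)*(w^2 - 2*w - 3) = (w - 3)*(w + 4)*(w + 1)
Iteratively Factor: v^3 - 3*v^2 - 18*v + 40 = (v - 5)*(v^2 + 2*v - 8) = (v - 5)*(v + 4)*(v - 2)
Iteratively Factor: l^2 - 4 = (l + 2)*(l - 2)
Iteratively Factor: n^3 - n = (n)*(n^2 - 1) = n*(n - 1)*(n + 1)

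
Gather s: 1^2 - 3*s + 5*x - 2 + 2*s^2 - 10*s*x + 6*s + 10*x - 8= 2*s^2 + s*(3 - 10*x) + 15*x - 9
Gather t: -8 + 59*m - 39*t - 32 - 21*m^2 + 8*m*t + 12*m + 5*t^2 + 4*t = -21*m^2 + 71*m + 5*t^2 + t*(8*m - 35) - 40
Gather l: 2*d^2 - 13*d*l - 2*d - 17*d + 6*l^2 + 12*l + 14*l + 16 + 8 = 2*d^2 - 19*d + 6*l^2 + l*(26 - 13*d) + 24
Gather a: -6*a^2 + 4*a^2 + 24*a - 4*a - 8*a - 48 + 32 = -2*a^2 + 12*a - 16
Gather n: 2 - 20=-18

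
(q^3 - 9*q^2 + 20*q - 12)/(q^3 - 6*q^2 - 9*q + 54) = (q^2 - 3*q + 2)/(q^2 - 9)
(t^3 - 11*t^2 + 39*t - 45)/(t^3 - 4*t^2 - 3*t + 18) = (t - 5)/(t + 2)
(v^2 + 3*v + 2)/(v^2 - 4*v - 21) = (v^2 + 3*v + 2)/(v^2 - 4*v - 21)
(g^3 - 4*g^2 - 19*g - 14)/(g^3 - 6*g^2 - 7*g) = (g + 2)/g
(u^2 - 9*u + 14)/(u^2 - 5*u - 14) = (u - 2)/(u + 2)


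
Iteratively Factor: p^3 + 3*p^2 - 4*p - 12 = (p + 2)*(p^2 + p - 6) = (p - 2)*(p + 2)*(p + 3)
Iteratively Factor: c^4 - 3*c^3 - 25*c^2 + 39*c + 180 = (c + 3)*(c^3 - 6*c^2 - 7*c + 60) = (c - 5)*(c + 3)*(c^2 - c - 12) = (c - 5)*(c - 4)*(c + 3)*(c + 3)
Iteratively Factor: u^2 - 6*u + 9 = (u - 3)*(u - 3)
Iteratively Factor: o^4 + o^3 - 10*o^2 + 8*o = (o)*(o^3 + o^2 - 10*o + 8) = o*(o - 1)*(o^2 + 2*o - 8) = o*(o - 1)*(o + 4)*(o - 2)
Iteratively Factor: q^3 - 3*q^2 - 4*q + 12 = (q - 3)*(q^2 - 4) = (q - 3)*(q - 2)*(q + 2)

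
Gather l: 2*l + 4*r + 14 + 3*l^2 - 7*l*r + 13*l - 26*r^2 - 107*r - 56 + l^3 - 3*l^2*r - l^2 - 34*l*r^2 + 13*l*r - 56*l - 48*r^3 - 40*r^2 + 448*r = l^3 + l^2*(2 - 3*r) + l*(-34*r^2 + 6*r - 41) - 48*r^3 - 66*r^2 + 345*r - 42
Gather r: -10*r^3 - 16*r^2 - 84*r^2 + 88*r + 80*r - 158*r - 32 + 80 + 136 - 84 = -10*r^3 - 100*r^2 + 10*r + 100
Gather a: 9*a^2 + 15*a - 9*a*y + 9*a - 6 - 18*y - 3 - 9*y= 9*a^2 + a*(24 - 9*y) - 27*y - 9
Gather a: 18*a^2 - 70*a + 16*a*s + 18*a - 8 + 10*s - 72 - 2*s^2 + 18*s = 18*a^2 + a*(16*s - 52) - 2*s^2 + 28*s - 80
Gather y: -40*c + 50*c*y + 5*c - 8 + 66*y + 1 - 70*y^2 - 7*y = -35*c - 70*y^2 + y*(50*c + 59) - 7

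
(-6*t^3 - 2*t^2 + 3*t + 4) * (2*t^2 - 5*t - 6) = -12*t^5 + 26*t^4 + 52*t^3 + 5*t^2 - 38*t - 24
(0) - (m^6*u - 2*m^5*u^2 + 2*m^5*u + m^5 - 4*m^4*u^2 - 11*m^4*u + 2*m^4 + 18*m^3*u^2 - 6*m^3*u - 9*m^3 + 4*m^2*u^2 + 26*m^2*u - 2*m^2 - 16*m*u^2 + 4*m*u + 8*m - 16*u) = -m^6*u + 2*m^5*u^2 - 2*m^5*u - m^5 + 4*m^4*u^2 + 11*m^4*u - 2*m^4 - 18*m^3*u^2 + 6*m^3*u + 9*m^3 - 4*m^2*u^2 - 26*m^2*u + 2*m^2 + 16*m*u^2 - 4*m*u - 8*m + 16*u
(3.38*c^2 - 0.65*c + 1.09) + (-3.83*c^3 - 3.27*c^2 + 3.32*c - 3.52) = -3.83*c^3 + 0.11*c^2 + 2.67*c - 2.43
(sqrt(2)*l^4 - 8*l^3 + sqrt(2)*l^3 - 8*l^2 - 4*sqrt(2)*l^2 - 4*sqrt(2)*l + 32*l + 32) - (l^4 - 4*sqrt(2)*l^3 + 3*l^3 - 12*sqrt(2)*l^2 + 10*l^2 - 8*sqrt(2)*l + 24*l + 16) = -l^4 + sqrt(2)*l^4 - 11*l^3 + 5*sqrt(2)*l^3 - 18*l^2 + 8*sqrt(2)*l^2 + 4*sqrt(2)*l + 8*l + 16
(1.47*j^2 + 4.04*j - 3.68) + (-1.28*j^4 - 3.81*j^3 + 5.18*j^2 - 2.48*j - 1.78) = -1.28*j^4 - 3.81*j^3 + 6.65*j^2 + 1.56*j - 5.46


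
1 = 1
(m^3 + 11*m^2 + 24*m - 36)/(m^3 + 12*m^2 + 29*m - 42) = (m + 6)/(m + 7)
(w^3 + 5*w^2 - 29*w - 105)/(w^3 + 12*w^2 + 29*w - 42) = (w^2 - 2*w - 15)/(w^2 + 5*w - 6)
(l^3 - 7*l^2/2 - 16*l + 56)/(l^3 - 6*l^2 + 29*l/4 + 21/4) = 2*(l^2 - 16)/(2*l^2 - 5*l - 3)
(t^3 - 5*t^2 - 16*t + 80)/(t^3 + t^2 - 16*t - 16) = (t - 5)/(t + 1)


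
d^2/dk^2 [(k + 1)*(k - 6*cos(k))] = 2*(3*k + 3)*cos(k) + 12*sin(k) + 2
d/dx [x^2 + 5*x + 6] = 2*x + 5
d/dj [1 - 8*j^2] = -16*j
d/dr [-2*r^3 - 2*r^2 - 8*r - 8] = -6*r^2 - 4*r - 8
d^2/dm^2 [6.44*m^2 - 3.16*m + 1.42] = 12.8800000000000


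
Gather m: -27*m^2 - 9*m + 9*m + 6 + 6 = 12 - 27*m^2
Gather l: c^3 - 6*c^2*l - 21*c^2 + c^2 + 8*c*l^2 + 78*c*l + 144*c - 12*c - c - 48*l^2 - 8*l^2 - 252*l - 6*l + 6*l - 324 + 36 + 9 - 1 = c^3 - 20*c^2 + 131*c + l^2*(8*c - 56) + l*(-6*c^2 + 78*c - 252) - 280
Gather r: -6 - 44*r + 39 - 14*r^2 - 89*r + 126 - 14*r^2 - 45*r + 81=-28*r^2 - 178*r + 240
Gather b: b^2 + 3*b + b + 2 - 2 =b^2 + 4*b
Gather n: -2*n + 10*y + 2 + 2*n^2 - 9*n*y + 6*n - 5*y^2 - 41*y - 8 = 2*n^2 + n*(4 - 9*y) - 5*y^2 - 31*y - 6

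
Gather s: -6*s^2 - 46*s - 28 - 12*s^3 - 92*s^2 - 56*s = -12*s^3 - 98*s^2 - 102*s - 28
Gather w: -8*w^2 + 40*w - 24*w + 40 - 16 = -8*w^2 + 16*w + 24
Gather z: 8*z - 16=8*z - 16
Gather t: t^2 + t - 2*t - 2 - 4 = t^2 - t - 6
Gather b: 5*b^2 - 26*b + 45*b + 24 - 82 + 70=5*b^2 + 19*b + 12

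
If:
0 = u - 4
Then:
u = 4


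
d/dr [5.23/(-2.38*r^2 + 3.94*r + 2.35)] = (24.8948*r - 20.6062)/(-2.38*r^2 + 3.94*r + 2.35)^2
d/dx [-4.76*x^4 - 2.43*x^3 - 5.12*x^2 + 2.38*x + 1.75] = -19.04*x^3 - 7.29*x^2 - 10.24*x + 2.38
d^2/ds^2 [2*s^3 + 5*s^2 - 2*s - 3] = 12*s + 10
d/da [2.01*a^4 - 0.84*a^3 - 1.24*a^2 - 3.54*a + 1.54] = 8.04*a^3 - 2.52*a^2 - 2.48*a - 3.54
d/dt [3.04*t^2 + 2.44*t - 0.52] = 6.08*t + 2.44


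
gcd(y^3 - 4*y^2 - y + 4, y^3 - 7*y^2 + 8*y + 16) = y^2 - 3*y - 4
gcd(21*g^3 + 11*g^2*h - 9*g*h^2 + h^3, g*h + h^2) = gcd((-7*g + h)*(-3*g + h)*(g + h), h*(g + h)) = g + h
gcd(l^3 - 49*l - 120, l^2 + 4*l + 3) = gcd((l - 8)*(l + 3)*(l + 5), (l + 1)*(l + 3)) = l + 3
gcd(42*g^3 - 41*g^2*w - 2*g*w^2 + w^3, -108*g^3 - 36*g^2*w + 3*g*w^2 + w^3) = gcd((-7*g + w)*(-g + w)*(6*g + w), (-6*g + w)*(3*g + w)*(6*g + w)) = 6*g + w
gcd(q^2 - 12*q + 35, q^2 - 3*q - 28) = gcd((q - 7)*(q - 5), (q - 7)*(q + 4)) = q - 7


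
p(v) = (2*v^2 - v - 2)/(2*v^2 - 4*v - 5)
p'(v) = (4 - 4*v)*(2*v^2 - v - 2)/(2*v^2 - 4*v - 5)^2 + (4*v - 1)/(2*v^2 - 4*v - 5) = 3*(-2*v^2 - 4*v - 1)/(4*v^4 - 16*v^3 - 4*v^2 + 40*v + 25)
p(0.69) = 0.26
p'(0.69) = -0.31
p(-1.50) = 0.73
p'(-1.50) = 0.05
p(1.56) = -0.21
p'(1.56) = -0.89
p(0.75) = 0.24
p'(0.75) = -0.33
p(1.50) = -0.15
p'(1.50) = -0.82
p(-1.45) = 0.73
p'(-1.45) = 0.07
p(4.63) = 1.87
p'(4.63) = -0.50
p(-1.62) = 0.72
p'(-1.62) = 0.02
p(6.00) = 1.49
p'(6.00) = -0.16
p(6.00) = 1.49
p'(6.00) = -0.16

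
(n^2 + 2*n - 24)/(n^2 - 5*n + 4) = (n + 6)/(n - 1)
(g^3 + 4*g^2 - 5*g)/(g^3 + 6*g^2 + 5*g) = (g - 1)/(g + 1)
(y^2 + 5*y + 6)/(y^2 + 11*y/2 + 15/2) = 2*(y + 2)/(2*y + 5)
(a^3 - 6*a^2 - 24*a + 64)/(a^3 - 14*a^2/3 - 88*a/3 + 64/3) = 3*(a - 2)/(3*a - 2)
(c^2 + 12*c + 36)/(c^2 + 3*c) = (c^2 + 12*c + 36)/(c*(c + 3))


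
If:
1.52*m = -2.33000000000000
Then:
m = -1.53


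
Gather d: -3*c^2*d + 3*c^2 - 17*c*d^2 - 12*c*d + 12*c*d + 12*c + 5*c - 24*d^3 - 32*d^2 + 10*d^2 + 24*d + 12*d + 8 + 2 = 3*c^2 + 17*c - 24*d^3 + d^2*(-17*c - 22) + d*(36 - 3*c^2) + 10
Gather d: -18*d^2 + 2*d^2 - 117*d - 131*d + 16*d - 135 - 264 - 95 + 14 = -16*d^2 - 232*d - 480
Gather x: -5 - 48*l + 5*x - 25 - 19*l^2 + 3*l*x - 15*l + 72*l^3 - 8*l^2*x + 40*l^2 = 72*l^3 + 21*l^2 - 63*l + x*(-8*l^2 + 3*l + 5) - 30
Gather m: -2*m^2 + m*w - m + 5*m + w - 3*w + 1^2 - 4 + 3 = -2*m^2 + m*(w + 4) - 2*w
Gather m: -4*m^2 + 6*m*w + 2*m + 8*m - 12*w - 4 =-4*m^2 + m*(6*w + 10) - 12*w - 4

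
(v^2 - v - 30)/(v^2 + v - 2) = (v^2 - v - 30)/(v^2 + v - 2)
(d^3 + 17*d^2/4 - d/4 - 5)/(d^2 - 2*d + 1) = (d^2 + 21*d/4 + 5)/(d - 1)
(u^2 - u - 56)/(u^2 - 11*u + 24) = (u + 7)/(u - 3)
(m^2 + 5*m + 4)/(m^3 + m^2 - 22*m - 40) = (m + 1)/(m^2 - 3*m - 10)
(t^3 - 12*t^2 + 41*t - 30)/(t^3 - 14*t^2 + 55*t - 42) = (t - 5)/(t - 7)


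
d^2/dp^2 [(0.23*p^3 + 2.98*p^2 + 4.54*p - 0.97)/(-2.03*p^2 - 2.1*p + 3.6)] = (1.77635683940025e-15*p^5 - 17.400572*p^3 - 96.250602*p^2 - 192.14406*p - 123.15348)/(8.365427*p^6 + 25.96167*p^5 - 17.64882*p^4 - 82.8198*p^3 + 31.2984*p^2 + 81.648*p - 46.656)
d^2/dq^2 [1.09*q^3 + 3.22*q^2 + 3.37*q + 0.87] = 6.54*q + 6.44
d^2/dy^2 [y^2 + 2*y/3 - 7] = 2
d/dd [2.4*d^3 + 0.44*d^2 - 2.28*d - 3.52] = 7.2*d^2 + 0.88*d - 2.28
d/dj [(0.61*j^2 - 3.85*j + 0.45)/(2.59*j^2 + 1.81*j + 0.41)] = (11.0756*j^2 - 1.8308*j - 2.393)/(6.7081*j^4 + 9.3758*j^3 + 5.3999*j^2 + 1.4842*j + 0.1681)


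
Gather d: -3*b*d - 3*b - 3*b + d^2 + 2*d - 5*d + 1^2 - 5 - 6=-6*b + d^2 + d*(-3*b - 3) - 10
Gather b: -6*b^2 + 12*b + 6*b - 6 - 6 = -6*b^2 + 18*b - 12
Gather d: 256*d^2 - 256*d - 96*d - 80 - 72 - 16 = 256*d^2 - 352*d - 168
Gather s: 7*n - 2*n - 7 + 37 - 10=5*n + 20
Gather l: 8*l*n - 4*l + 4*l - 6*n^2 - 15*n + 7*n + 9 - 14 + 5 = 8*l*n - 6*n^2 - 8*n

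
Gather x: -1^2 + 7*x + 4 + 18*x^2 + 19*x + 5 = 18*x^2 + 26*x + 8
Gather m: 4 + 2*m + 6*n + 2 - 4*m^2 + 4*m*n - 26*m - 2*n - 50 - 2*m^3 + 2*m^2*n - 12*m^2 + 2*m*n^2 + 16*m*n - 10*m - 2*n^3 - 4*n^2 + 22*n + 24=-2*m^3 + m^2*(2*n - 16) + m*(2*n^2 + 20*n - 34) - 2*n^3 - 4*n^2 + 26*n - 20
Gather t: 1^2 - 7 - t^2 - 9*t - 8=-t^2 - 9*t - 14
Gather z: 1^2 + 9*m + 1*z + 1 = 9*m + z + 2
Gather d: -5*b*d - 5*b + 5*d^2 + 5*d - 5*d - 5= -5*b*d - 5*b + 5*d^2 - 5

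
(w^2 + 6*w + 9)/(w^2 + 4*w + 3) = (w + 3)/(w + 1)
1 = 1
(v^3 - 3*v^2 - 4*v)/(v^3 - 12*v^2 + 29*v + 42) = v*(v - 4)/(v^2 - 13*v + 42)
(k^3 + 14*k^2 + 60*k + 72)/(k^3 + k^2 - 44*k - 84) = (k + 6)/(k - 7)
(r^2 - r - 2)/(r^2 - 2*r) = (r + 1)/r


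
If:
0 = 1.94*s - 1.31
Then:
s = 0.68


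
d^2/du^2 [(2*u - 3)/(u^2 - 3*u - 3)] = 2*(3 - 2*u)*(-3*u^2 + 9*u + (2*u - 3)^2 + 9)/(-u^2 + 3*u + 3)^3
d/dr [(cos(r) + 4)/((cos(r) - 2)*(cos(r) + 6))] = (cos(r)^2 + 8*cos(r) + 28)*sin(r)/((cos(r) - 2)^2*(cos(r) + 6)^2)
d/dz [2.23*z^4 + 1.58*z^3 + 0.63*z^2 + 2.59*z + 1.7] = 8.92*z^3 + 4.74*z^2 + 1.26*z + 2.59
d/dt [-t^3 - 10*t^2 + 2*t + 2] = -3*t^2 - 20*t + 2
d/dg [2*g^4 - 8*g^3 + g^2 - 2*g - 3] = 8*g^3 - 24*g^2 + 2*g - 2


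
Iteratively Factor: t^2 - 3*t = (t - 3)*(t)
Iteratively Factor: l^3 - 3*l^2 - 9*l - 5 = (l + 1)*(l^2 - 4*l - 5) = (l + 1)^2*(l - 5)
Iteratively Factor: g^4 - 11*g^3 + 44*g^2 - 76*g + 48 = (g - 2)*(g^3 - 9*g^2 + 26*g - 24) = (g - 3)*(g - 2)*(g^2 - 6*g + 8) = (g - 3)*(g - 2)^2*(g - 4)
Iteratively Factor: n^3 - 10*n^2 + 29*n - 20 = (n - 5)*(n^2 - 5*n + 4) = (n - 5)*(n - 4)*(n - 1)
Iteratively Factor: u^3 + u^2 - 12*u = (u - 3)*(u^2 + 4*u) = (u - 3)*(u + 4)*(u)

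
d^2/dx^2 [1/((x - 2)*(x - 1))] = 2*((x - 2)^2 + (x - 2)*(x - 1) + (x - 1)^2)/((x - 2)^3*(x - 1)^3)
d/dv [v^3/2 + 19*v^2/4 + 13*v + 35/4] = 3*v^2/2 + 19*v/2 + 13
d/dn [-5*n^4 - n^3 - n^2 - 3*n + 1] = -20*n^3 - 3*n^2 - 2*n - 3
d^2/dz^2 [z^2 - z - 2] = 2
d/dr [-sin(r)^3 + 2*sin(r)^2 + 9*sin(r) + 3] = (-3*sin(r)^2 + 4*sin(r) + 9)*cos(r)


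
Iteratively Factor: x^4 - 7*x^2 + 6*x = (x - 2)*(x^3 + 2*x^2 - 3*x) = (x - 2)*(x + 3)*(x^2 - x) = (x - 2)*(x - 1)*(x + 3)*(x)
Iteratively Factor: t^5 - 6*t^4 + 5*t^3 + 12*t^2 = (t - 4)*(t^4 - 2*t^3 - 3*t^2) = (t - 4)*(t - 3)*(t^3 + t^2) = (t - 4)*(t - 3)*(t + 1)*(t^2) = t*(t - 4)*(t - 3)*(t + 1)*(t)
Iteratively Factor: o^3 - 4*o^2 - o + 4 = (o - 4)*(o^2 - 1) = (o - 4)*(o + 1)*(o - 1)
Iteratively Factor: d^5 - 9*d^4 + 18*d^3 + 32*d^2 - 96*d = (d - 4)*(d^4 - 5*d^3 - 2*d^2 + 24*d) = d*(d - 4)*(d^3 - 5*d^2 - 2*d + 24) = d*(d - 4)*(d + 2)*(d^2 - 7*d + 12) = d*(d - 4)^2*(d + 2)*(d - 3)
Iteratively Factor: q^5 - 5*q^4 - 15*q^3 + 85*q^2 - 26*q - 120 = (q + 4)*(q^4 - 9*q^3 + 21*q^2 + q - 30) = (q + 1)*(q + 4)*(q^3 - 10*q^2 + 31*q - 30) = (q - 5)*(q + 1)*(q + 4)*(q^2 - 5*q + 6) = (q - 5)*(q - 3)*(q + 1)*(q + 4)*(q - 2)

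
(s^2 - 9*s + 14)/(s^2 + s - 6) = (s - 7)/(s + 3)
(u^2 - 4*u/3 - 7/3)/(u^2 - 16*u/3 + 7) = (u + 1)/(u - 3)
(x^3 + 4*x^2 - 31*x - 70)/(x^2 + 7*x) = x - 3 - 10/x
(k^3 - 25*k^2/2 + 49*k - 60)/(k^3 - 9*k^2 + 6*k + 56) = (k^2 - 17*k/2 + 15)/(k^2 - 5*k - 14)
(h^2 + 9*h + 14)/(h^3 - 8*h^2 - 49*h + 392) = (h + 2)/(h^2 - 15*h + 56)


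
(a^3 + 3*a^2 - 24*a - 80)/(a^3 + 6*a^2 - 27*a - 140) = (a + 4)/(a + 7)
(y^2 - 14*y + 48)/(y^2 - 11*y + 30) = (y - 8)/(y - 5)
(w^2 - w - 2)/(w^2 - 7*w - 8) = (w - 2)/(w - 8)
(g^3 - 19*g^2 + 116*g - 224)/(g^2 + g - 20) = (g^2 - 15*g + 56)/(g + 5)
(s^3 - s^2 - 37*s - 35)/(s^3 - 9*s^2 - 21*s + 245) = (s + 1)/(s - 7)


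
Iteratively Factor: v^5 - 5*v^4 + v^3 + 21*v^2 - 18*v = (v)*(v^4 - 5*v^3 + v^2 + 21*v - 18) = v*(v - 3)*(v^3 - 2*v^2 - 5*v + 6) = v*(v - 3)*(v + 2)*(v^2 - 4*v + 3) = v*(v - 3)^2*(v + 2)*(v - 1)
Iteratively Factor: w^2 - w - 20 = (w - 5)*(w + 4)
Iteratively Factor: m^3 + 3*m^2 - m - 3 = (m - 1)*(m^2 + 4*m + 3) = (m - 1)*(m + 1)*(m + 3)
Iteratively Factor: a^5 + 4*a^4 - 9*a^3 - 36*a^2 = (a)*(a^4 + 4*a^3 - 9*a^2 - 36*a) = a*(a - 3)*(a^3 + 7*a^2 + 12*a) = a*(a - 3)*(a + 4)*(a^2 + 3*a) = a*(a - 3)*(a + 3)*(a + 4)*(a)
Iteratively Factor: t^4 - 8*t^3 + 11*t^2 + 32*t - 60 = (t - 2)*(t^3 - 6*t^2 - t + 30) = (t - 5)*(t - 2)*(t^2 - t - 6) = (t - 5)*(t - 3)*(t - 2)*(t + 2)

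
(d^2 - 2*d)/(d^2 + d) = (d - 2)/(d + 1)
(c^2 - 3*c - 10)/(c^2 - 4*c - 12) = (c - 5)/(c - 6)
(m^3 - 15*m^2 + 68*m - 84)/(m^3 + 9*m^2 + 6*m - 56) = (m^2 - 13*m + 42)/(m^2 + 11*m + 28)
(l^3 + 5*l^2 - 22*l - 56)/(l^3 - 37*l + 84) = (l + 2)/(l - 3)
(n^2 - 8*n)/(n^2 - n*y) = (n - 8)/(n - y)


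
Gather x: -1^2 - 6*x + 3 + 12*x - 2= 6*x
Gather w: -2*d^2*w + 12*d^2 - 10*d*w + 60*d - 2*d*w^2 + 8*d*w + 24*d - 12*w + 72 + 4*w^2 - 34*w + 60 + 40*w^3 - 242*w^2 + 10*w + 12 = 12*d^2 + 84*d + 40*w^3 + w^2*(-2*d - 238) + w*(-2*d^2 - 2*d - 36) + 144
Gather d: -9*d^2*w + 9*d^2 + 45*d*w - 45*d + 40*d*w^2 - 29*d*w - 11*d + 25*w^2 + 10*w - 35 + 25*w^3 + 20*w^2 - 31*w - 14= d^2*(9 - 9*w) + d*(40*w^2 + 16*w - 56) + 25*w^3 + 45*w^2 - 21*w - 49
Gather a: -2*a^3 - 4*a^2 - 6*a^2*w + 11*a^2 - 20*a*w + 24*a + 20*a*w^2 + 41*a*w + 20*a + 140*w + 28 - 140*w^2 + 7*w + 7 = -2*a^3 + a^2*(7 - 6*w) + a*(20*w^2 + 21*w + 44) - 140*w^2 + 147*w + 35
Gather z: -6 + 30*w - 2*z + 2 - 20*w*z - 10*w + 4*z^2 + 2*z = -20*w*z + 20*w + 4*z^2 - 4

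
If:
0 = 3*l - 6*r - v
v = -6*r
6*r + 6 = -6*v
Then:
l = 0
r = 1/5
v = -6/5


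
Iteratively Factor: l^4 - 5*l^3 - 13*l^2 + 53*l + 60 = (l + 1)*(l^3 - 6*l^2 - 7*l + 60) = (l + 1)*(l + 3)*(l^2 - 9*l + 20) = (l - 5)*(l + 1)*(l + 3)*(l - 4)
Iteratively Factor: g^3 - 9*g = (g - 3)*(g^2 + 3*g) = (g - 3)*(g + 3)*(g)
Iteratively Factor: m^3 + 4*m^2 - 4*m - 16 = (m + 4)*(m^2 - 4) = (m - 2)*(m + 4)*(m + 2)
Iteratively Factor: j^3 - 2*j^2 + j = (j - 1)*(j^2 - j) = j*(j - 1)*(j - 1)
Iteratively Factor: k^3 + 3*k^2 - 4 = (k + 2)*(k^2 + k - 2) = (k + 2)^2*(k - 1)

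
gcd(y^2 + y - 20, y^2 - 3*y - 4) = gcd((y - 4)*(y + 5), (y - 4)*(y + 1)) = y - 4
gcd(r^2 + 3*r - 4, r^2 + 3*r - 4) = r^2 + 3*r - 4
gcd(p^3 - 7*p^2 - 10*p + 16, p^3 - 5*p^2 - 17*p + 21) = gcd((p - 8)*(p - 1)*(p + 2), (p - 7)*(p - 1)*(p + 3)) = p - 1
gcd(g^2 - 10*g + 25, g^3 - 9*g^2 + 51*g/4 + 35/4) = 1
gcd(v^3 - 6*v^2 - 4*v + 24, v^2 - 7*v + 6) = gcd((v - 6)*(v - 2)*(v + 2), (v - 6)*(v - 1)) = v - 6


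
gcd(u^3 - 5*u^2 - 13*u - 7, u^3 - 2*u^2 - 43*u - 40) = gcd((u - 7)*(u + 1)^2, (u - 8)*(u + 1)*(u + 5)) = u + 1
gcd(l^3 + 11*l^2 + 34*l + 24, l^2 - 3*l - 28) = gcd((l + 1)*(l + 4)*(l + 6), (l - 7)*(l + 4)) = l + 4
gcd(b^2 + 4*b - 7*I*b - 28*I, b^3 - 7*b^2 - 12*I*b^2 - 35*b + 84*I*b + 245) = b - 7*I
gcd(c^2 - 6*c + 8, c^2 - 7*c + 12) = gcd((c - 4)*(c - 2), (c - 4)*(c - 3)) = c - 4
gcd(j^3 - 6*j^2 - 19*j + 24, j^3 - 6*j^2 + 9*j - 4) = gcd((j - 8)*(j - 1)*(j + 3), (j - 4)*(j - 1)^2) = j - 1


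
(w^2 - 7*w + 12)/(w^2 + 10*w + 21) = (w^2 - 7*w + 12)/(w^2 + 10*w + 21)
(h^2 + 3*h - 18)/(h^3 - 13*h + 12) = (h + 6)/(h^2 + 3*h - 4)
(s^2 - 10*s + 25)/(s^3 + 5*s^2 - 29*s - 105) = (s - 5)/(s^2 + 10*s + 21)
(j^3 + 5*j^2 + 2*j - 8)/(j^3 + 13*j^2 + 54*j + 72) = (j^2 + j - 2)/(j^2 + 9*j + 18)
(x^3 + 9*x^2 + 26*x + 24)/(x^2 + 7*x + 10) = (x^2 + 7*x + 12)/(x + 5)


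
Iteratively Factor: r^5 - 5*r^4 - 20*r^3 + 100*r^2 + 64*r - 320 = (r - 2)*(r^4 - 3*r^3 - 26*r^2 + 48*r + 160) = (r - 5)*(r - 2)*(r^3 + 2*r^2 - 16*r - 32) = (r - 5)*(r - 4)*(r - 2)*(r^2 + 6*r + 8) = (r - 5)*(r - 4)*(r - 2)*(r + 4)*(r + 2)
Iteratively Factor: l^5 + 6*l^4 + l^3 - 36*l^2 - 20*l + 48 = (l - 1)*(l^4 + 7*l^3 + 8*l^2 - 28*l - 48) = (l - 2)*(l - 1)*(l^3 + 9*l^2 + 26*l + 24) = (l - 2)*(l - 1)*(l + 2)*(l^2 + 7*l + 12) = (l - 2)*(l - 1)*(l + 2)*(l + 3)*(l + 4)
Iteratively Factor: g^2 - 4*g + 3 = (g - 3)*(g - 1)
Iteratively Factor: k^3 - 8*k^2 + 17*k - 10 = (k - 5)*(k^2 - 3*k + 2) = (k - 5)*(k - 1)*(k - 2)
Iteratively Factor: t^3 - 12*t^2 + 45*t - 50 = (t - 5)*(t^2 - 7*t + 10) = (t - 5)*(t - 2)*(t - 5)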